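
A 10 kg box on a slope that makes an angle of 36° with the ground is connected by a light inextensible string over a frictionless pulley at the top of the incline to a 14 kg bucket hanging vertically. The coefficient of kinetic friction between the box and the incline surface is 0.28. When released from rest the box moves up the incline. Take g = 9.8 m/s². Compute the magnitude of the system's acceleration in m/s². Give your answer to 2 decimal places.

2.39 m/s²

For the box on the incline: the weight component along the slope is m₁g sin 36° = 10 × 9.8 × 0.5878 = 57.604 N and the normal force is N = m₁g cos 36° = 79.284 N.
Kinetic friction opposes the box's motion up the incline: f = μN = 0.28 × 79.284 = 22.200 N acting down the slope.
Newton's second law for the box (up-slope positive): T − 57.604 − 22.200 = 10 a. For the hanging bucket (downward positive): 14 × 9.8 − T = 14 a.
Adding the two equations eliminates T: 57.396 = 24 a, so a = 2.3915 m/s².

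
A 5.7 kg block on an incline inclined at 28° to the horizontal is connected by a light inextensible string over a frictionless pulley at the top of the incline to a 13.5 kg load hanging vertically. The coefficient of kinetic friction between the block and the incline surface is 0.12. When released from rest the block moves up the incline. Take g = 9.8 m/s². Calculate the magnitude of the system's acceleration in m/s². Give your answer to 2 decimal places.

For the block on the incline: the weight component along the slope is m₁g sin 28° = 5.7 × 9.8 × 0.4695 = 26.226 N and the normal force is N = m₁g cos 28° = 49.321 N.
Kinetic friction opposes the block's motion up the incline: f = μN = 0.12 × 49.321 = 5.919 N acting down the slope.
Newton's second law for the block (up-slope positive): T − 26.226 − 5.919 = 5.7 a. For the hanging load (downward positive): 13.5 × 9.8 − T = 13.5 a.
Adding the two equations eliminates T: 100.155 = 19.2 a, so a = 5.2164 m/s².

5.22 m/s²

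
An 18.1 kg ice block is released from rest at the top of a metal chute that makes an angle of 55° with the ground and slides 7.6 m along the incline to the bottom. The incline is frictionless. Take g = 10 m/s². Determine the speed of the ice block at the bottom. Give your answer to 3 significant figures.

The weight component along the incline is mg sin 55° = 148.267 N and the normal force is N = mg cos 55° = 103.817 N.
With no friction, a = g sin 55° = 8.1915 m/s².
Starting from rest over a distance of 7.6 m, v² = 2aL = 2 × 8.1915 × 7.6 = 124.5108, so v = 11.1584 m/s.

11.2 m/s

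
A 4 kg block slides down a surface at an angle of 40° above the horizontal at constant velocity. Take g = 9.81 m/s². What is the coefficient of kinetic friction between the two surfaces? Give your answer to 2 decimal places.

0.84

At constant velocity the net force along the incline is zero: mg sin 40° = μ mg cos 40°.
So μ = tan 40° = 0.6428 / 0.7660 = 0.8392.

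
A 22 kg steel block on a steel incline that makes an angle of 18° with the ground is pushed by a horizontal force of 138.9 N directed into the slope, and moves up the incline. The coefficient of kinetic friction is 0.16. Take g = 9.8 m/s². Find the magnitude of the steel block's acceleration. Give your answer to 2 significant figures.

The horizontal push has components F cos 18° = 138.9 × 0.9511 = 132.108 N up the incline and F sin 18° = 138.9 × 0.3090 = 42.920 N pressing into the surface.
The normal force is therefore N = mg cos 18° + F sin 18° = 205.057 + 42.920 = 247.977 N, and kinetic friction down the slope is μN = 0.16 × 247.977 = 39.676 N.
Along the incline: F cos 18° − mg sin 18° − μN = ma, so 132.108 − 66.620 − 39.676 = 22 a, giving a = 1.1733 m/s².

1.2 m/s²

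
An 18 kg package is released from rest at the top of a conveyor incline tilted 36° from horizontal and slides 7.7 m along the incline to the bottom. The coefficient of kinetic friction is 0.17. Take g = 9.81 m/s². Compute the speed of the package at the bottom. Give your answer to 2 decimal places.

The weight component along the incline is mg sin 36° = 103.791 N and the normal force is N = mg cos 36° = 142.856 N.
Friction up the slope is f = μN = 0.17 × 142.856 = 24.286 N, so the net downslope force is 103.791 − 24.286 = 79.505 N and a = 79.505 / 18 = 4.4169 m/s².
Starting from rest over a distance of 7.7 m, v² = 2aL = 2 × 4.4169 × 7.7 = 68.0203, so v = 8.2474 m/s.

8.25 m/s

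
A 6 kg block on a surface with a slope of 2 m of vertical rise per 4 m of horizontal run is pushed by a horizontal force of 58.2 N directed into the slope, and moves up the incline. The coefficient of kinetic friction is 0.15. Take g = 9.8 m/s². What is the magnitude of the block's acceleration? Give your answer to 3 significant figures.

2.33 m/s²

The horizontal push has components F cos 26.57° = 58.2 × 0.8944 = 52.054 N up the incline and F sin 26.57° = 58.2 × 0.4472 = 26.027 N pressing into the surface.
The normal force is therefore N = mg cos 26.57° + F sin 26.57° = 52.591 + 26.027 = 78.618 N, and kinetic friction down the slope is μN = 0.15 × 78.618 = 11.793 N.
Along the incline: F cos 26.57° − mg sin 26.57° − μN = ma, so 52.054 − 26.295 − 11.793 = 6 a, giving a = 2.3277 m/s².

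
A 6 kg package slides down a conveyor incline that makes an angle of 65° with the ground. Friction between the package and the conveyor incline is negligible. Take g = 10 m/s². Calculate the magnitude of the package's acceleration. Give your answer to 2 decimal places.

Resolving the weight along the incline: the component pulling the package down the slope is mg sin 65° = 6 × 10 × 0.9063 = 54.378 N, and the normal force is N = mg cos 65° = 6 × 10 × 0.4226 = 25.356 N.
With no friction the net force along the incline is 54.378 N, so a = g sin 65° = 54.378 / 6 = 9.0630 m/s².

9.06 m/s²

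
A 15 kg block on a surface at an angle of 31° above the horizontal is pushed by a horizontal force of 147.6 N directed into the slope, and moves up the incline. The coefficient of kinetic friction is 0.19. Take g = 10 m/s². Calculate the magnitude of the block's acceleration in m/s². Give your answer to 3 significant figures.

0.693 m/s²

The horizontal push has components F cos 31° = 147.6 × 0.8572 = 126.523 N up the incline and F sin 31° = 147.6 × 0.5150 = 76.014 N pressing into the surface.
The normal force is therefore N = mg cos 31° + F sin 31° = 128.580 + 76.014 = 204.594 N, and kinetic friction down the slope is μN = 0.19 × 204.594 = 38.873 N.
Along the incline: F cos 31° − mg sin 31° − μN = ma, so 126.523 − 77.250 − 38.873 = 15 a, giving a = 0.6933 m/s².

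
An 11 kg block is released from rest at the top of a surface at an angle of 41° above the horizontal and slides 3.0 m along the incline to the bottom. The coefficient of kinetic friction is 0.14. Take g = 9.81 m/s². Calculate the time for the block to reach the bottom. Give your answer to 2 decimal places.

1.05 s

The weight component along the incline is mg sin 41° = 70.795 N and the normal force is N = mg cos 41° = 81.441 N.
Friction up the slope is f = μN = 0.14 × 81.441 = 11.402 N, so the net downslope force is 70.795 − 11.402 = 59.393 N and a = 59.393 / 11 = 5.3994 m/s².
Starting from rest, L = ½at², so t = √(2L/a) = √(2 × 3.0 / 5.3994) = 1.0542 s.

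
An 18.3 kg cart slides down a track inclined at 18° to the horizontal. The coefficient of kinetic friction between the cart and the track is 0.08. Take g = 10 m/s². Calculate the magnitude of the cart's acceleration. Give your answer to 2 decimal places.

Resolving the weight along the incline: the component pulling the cart down the slope is mg sin 18° = 18.3 × 10 × 0.3090 = 56.547 N, and the normal force is N = mg cos 18° = 18.3 × 10 × 0.9511 = 174.051 N.
Kinetic friction acts up the slope with magnitude f = μN = 0.08 × 174.051 = 13.924 N.
Net force along the incline is 56.547 − 13.924 = 42.623 N, so a = 42.623 / 18.3 = 2.3291 m/s².

2.33 m/s²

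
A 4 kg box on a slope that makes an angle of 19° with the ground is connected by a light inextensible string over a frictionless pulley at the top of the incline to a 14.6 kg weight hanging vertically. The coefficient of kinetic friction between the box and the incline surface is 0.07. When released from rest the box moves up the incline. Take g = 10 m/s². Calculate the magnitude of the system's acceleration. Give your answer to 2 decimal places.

7.01 m/s²

For the box on the incline: the weight component along the slope is m₁g sin 19° = 4 × 10 × 0.3256 = 13.024 N and the normal force is N = m₁g cos 19° = 37.821 N.
Kinetic friction opposes the box's motion up the incline: f = μN = 0.07 × 37.821 = 2.647 N acting down the slope.
Newton's second law for the box (up-slope positive): T − 13.024 − 2.647 = 4 a. For the hanging weight (downward positive): 14.6 × 10 − T = 14.6 a.
Adding the two equations eliminates T: 130.329 = 18.6 a, so a = 7.0069 m/s².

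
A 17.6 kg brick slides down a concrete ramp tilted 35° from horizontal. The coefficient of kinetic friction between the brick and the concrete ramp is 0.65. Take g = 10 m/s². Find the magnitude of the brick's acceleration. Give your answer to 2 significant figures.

0.41 m/s²

Resolving the weight along the incline: the component pulling the brick down the slope is mg sin 35° = 17.6 × 10 × 0.5736 = 100.954 N, and the normal force is N = mg cos 35° = 17.6 × 10 × 0.8192 = 144.179 N.
Kinetic friction acts up the slope with magnitude f = μN = 0.65 × 144.179 = 93.716 N.
Net force along the incline is 100.954 − 93.716 = 7.238 N, so a = 7.238 / 17.6 = 0.4113 m/s².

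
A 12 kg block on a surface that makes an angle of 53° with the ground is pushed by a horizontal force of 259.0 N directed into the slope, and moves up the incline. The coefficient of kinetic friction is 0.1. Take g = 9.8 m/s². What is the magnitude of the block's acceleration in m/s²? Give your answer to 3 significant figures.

The horizontal push has components F cos 53° = 259.0 × 0.6018 = 155.866 N up the incline and F sin 53° = 259.0 × 0.7986 = 206.837 N pressing into the surface.
The normal force is therefore N = mg cos 53° + F sin 53° = 70.772 + 206.837 = 277.609 N, and kinetic friction down the slope is μN = 0.1 × 277.609 = 27.761 N.
Along the incline: F cos 53° − mg sin 53° − μN = ma, so 155.866 − 93.915 − 27.761 = 12 a, giving a = 2.8492 m/s².

2.85 m/s²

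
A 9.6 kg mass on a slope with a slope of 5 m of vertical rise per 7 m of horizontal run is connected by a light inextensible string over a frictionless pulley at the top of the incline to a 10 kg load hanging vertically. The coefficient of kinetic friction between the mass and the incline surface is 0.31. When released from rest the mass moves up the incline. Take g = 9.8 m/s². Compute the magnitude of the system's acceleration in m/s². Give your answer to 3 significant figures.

For the mass on the incline: the weight component along the slope is m₁g sin 35.54° = 9.6 × 9.8 × 0.5812 = 54.679 N and the normal force is N = m₁g cos 35.54° = 76.556 N.
Kinetic friction opposes the mass's motion up the incline: f = μN = 0.31 × 76.556 = 23.732 N acting down the slope.
Newton's second law for the mass (up-slope positive): T − 54.679 − 23.732 = 9.6 a. For the hanging load (downward positive): 10 × 9.8 − T = 10 a.
Adding the two equations eliminates T: 19.589 = 19.6 a, so a = 0.9994 m/s².

0.999 m/s²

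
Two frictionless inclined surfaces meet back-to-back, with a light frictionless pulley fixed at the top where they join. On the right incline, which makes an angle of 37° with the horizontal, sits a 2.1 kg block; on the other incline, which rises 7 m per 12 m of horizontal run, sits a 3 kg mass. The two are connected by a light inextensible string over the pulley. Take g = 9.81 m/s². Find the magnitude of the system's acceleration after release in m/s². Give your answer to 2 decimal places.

Resolve each weight along its own incline: the 2.1 kg mass has component 2.1 × 9.81 × sin 37° = 12.398 N down its slope, and the 3 kg mass has 3 × 9.81 × sin 30.26° = 14.829 N down its slope.
The 3 kg side's 14.829 N exceeds the other side's 12.398 N, so that mass slides down and the 2.1 kg mass slides up. Taking that direction as positive, Newton's second law for the whole system gives 14.829 − 12.398 = (2.1 + 3) a, so a = 2.431 / 5.1 = 0.4767 m/s².

0.48 m/s²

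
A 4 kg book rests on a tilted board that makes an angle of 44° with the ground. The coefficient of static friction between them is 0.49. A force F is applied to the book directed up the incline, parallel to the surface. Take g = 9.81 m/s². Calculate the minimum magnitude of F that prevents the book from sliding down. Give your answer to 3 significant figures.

13.4 N

The normal force is N = mg cos 44° = 28.227 N. With F at its minimum the book is on the verge of sliding down, so static friction is at its maximum μ_s N = 0.49 × 28.227 = 13.831 N and acts up the slope.
Equilibrium along the incline: F + μ_s N = mg sin 44°, so F = 27.258 − 13.831 = 13.427 N.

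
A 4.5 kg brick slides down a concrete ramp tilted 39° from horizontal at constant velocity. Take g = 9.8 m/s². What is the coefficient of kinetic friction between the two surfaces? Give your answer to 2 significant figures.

At constant velocity the net force along the incline is zero: mg sin 39° = μ mg cos 39°.
So μ = tan 39° = 0.6293 / 0.7771 = 0.8098.

0.81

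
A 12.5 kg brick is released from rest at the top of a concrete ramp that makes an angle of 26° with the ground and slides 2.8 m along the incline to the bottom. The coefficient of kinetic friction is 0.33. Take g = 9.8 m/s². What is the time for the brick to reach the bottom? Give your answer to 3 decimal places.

2.008 s

The weight component along the incline is mg sin 26° = 53.700 N and the normal force is N = mg cos 26° = 110.102 N.
Friction up the slope is f = μN = 0.33 × 110.102 = 36.334 N, so the net downslope force is 53.700 − 36.334 = 17.366 N and a = 17.366 / 12.5 = 1.3893 m/s².
Starting from rest, L = ½at², so t = √(2L/a) = √(2 × 2.8 / 1.3893) = 2.0077 s.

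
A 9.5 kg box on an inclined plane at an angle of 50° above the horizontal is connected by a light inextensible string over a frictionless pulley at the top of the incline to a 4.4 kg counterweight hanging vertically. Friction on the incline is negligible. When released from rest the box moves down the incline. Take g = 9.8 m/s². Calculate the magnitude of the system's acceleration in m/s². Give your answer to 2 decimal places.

For the box on the incline: the weight component along the slope is m₁g sin 50° = 9.5 × 9.8 × 0.7660 = 71.315 N and the normal force is N = m₁g cos 50° = 59.844 N.
Newton's second law for the box (down-slope positive): 71.315 − T = 9.5 a. For the hanging counterweight (upward positive): T − 4.4 × 9.8 = 4.4 a.
Adding the two equations eliminates T: 28.195 = 13.9 a, so a = 2.0284 m/s².

2.03 m/s²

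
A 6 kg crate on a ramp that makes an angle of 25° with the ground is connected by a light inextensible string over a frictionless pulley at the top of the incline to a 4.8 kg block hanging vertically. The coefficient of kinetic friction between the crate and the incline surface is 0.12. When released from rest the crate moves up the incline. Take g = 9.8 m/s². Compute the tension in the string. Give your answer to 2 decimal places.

For the crate on the incline: the weight component along the slope is m₁g sin 25° = 6 × 9.8 × 0.4226 = 24.849 N and the normal force is N = m₁g cos 25° = 53.291 N.
Kinetic friction opposes the crate's motion up the incline: f = μN = 0.12 × 53.291 = 6.395 N acting down the slope.
Newton's second law for the crate (up-slope positive): T − 24.849 − 6.395 = 6 a. For the hanging block (downward positive): 4.8 × 9.8 − T = 4.8 a.
Adding the two equations eliminates T: 15.796 = 10.8 a, so a = 1.4626 m/s².
Then from the hanging block's equation, T = 4.8 × (9.8 − 1.4626) = 40.020 N.

40.02 N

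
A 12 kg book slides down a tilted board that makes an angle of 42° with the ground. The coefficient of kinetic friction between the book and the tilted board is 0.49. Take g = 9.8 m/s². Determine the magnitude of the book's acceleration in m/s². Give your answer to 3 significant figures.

Resolving the weight along the incline: the component pulling the book down the slope is mg sin 42° = 12 × 9.8 × 0.6691 = 78.686 N, and the normal force is N = mg cos 42° = 12 × 9.8 × 0.7431 = 87.389 N.
Kinetic friction acts up the slope with magnitude f = μN = 0.49 × 87.389 = 42.821 N.
Net force along the incline is 78.686 − 42.821 = 35.865 N, so a = 35.865 / 12 = 2.9888 m/s².

2.99 m/s²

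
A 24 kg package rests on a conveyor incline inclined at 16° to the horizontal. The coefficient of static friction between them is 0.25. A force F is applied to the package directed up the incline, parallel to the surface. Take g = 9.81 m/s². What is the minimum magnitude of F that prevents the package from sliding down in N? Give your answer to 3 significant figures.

8.32 N

The normal force is N = mg cos 16° = 226.319 N. With F at its minimum the package is on the verge of sliding down, so static friction is at its maximum μ_s N = 0.25 × 226.319 = 56.580 N and acts up the slope.
Equilibrium along the incline: F + μ_s N = mg sin 16°, so F = 64.896 − 56.580 = 8.316 N.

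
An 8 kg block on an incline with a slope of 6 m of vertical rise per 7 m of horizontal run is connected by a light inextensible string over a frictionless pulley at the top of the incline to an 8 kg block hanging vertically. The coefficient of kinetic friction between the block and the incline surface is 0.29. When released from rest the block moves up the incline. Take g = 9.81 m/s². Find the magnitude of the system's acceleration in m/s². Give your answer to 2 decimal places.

0.63 m/s²

For the block on the incline: the weight component along the slope is m₁g sin 40.60° = 8 × 9.81 × 0.6508 = 51.075 N and the normal force is N = m₁g cos 40.60° = 59.586 N.
Kinetic friction opposes the block's motion up the incline: f = μN = 0.29 × 59.586 = 17.280 N acting down the slope.
Newton's second law for the block (up-slope positive): T − 51.075 − 17.280 = 8 a. For the hanging block (downward positive): 8 × 9.81 − T = 8 a.
Adding the two equations eliminates T: 10.125 = 16 a, so a = 0.6328 m/s².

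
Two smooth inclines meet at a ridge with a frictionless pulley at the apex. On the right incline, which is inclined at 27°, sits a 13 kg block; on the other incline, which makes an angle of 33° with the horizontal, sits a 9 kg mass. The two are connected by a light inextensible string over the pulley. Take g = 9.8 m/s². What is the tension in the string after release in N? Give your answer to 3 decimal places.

52.047 N

Resolve each weight along its own incline: the 13 kg mass has component 13 × 9.8 × sin 27° = 57.838 N down its slope, and the 9 kg mass has 9 × 9.8 × sin 33° = 48.037 N down its slope.
The 13 kg side's 57.838 N exceeds the other side's 48.037 N, so that mass slides down and the 9 kg mass slides up. Taking that direction as positive, Newton's second law for the whole system gives 57.838 − 48.037 = (13 + 9) a, so a = 9.801 / 22 = 0.4455 m/s².
For the 9 kg mass (up-slope positive): T − 48.037 = 9 × 0.4455, so T = 52.047 N.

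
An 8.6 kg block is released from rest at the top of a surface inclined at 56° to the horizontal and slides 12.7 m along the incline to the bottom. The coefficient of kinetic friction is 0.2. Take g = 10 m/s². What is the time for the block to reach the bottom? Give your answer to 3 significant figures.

The weight component along the incline is mg sin 56° = 71.297 N and the normal force is N = mg cos 56° = 48.091 N.
Friction up the slope is f = μN = 0.2 × 48.091 = 9.618 N, so the net downslope force is 71.297 − 9.618 = 61.679 N and a = 61.679 / 8.6 = 7.1720 m/s².
Starting from rest, L = ½at², so t = √(2L/a) = √(2 × 12.7 / 7.1720) = 1.8819 s.

1.88 s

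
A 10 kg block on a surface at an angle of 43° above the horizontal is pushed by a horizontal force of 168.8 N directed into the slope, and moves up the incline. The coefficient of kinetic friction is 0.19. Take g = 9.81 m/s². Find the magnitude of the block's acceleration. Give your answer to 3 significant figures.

The horizontal push has components F cos 43° = 168.8 × 0.7314 = 123.460 N up the incline and F sin 43° = 168.8 × 0.6820 = 115.122 N pressing into the surface.
The normal force is therefore N = mg cos 43° + F sin 43° = 71.750 + 115.122 = 186.872 N, and kinetic friction down the slope is μN = 0.19 × 186.872 = 35.506 N.
Along the incline: F cos 43° − mg sin 43° − μN = ma, so 123.460 − 66.904 − 35.506 = 10 a, giving a = 2.1050 m/s².

2.10 m/s²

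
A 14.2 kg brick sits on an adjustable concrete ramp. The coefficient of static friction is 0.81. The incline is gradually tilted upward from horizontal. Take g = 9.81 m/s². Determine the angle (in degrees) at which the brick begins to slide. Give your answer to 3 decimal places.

39.007°

At the threshold of sliding, static friction is at its maximum μ_s N and exactly balances the weight component along the incline: mg sin θ = μ_s mg cos θ.
Hence tan θ = μ_s = 0.81, so θ = arctan(0.81) = 39.0075°.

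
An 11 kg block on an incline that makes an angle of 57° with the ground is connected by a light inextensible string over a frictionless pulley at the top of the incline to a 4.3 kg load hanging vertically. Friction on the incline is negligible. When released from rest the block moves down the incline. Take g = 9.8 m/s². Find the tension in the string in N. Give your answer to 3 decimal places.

55.706 N

For the block on the incline: the weight component along the slope is m₁g sin 57° = 11 × 9.8 × 0.8387 = 90.412 N and the normal force is N = m₁g cos 57° = 58.712 N.
Newton's second law for the block (down-slope positive): 90.412 − T = 11 a. For the hanging load (upward positive): T − 4.3 × 9.8 = 4.3 a.
Adding the two equations eliminates T: 48.272 = 15.3 a, so a = 3.1550 m/s².
Then from the hanging load's equation, T = 4.3 × (9.8 + 3.1550) = 55.706 N.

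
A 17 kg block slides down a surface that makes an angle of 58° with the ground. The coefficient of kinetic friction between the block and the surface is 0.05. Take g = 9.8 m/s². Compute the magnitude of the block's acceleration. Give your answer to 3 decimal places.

8.051 m/s²

Resolving the weight along the incline: the component pulling the block down the slope is mg sin 58° = 17 × 9.8 × 0.8480 = 141.277 N, and the normal force is N = mg cos 58° = 17 × 9.8 × 0.5299 = 88.281 N.
Kinetic friction acts up the slope with magnitude f = μN = 0.05 × 88.281 = 4.414 N.
Net force along the incline is 141.277 − 4.414 = 136.863 N, so a = 136.863 / 17 = 8.0508 m/s².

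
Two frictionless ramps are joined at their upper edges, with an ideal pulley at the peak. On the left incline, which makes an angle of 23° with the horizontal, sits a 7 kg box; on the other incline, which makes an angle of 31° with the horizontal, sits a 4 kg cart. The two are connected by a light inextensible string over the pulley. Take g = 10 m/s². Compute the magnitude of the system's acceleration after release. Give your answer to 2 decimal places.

0.61 m/s²

Resolve each weight along its own incline: the 7 kg mass has component 7 × 10 × sin 23° = 27.351 N down its slope, and the 4 kg mass has 4 × 10 × sin 31° = 20.602 N down its slope.
The 7 kg side's 27.351 N exceeds the other side's 20.602 N, so that mass slides down and the 4 kg mass slides up. Taking that direction as positive, Newton's second law for the whole system gives 27.351 − 20.602 = (7 + 4) a, so a = 6.749 / 11 = 0.6135 m/s².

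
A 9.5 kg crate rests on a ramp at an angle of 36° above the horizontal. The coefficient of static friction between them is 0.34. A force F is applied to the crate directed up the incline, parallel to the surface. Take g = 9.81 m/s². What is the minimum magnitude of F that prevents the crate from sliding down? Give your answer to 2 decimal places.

The normal force is N = mg cos 36° = 75.396 N. With F at its minimum the crate is on the verge of sliding down, so static friction is at its maximum μ_s N = 0.34 × 75.396 = 25.635 N and acts up the slope.
Equilibrium along the incline: F + μ_s N = mg sin 36°, so F = 54.779 − 25.635 = 29.144 N.

29.14 N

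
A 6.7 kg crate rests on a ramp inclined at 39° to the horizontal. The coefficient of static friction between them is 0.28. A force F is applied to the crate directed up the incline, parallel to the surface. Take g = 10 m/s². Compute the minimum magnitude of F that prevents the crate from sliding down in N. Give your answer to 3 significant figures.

The normal force is N = mg cos 39° = 52.069 N. With F at its minimum the crate is on the verge of sliding down, so static friction is at its maximum μ_s N = 0.28 × 52.069 = 14.579 N and acts up the slope.
Equilibrium along the incline: F + μ_s N = mg sin 39°, so F = 42.164 − 14.579 = 27.585 N.

27.6 N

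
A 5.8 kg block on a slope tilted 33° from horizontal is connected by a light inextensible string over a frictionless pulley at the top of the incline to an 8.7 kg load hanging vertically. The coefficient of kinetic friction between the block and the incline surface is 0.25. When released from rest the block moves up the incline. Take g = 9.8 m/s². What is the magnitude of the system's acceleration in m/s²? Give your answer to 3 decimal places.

2.923 m/s²

For the block on the incline: the weight component along the slope is m₁g sin 33° = 5.8 × 9.8 × 0.5446 = 30.955 N and the normal force is N = m₁g cos 33° = 47.670 N.
Kinetic friction opposes the block's motion up the incline: f = μN = 0.25 × 47.670 = 11.918 N acting down the slope.
Newton's second law for the block (up-slope positive): T − 30.955 − 11.918 = 5.8 a. For the hanging load (downward positive): 8.7 × 9.8 − T = 8.7 a.
Adding the two equations eliminates T: 42.387 = 14.5 a, so a = 2.9232 m/s².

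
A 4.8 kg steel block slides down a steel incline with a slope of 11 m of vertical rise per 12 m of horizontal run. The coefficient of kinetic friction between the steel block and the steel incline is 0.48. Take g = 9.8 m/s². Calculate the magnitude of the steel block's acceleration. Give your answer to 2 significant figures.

3.2 m/s²

Resolving the weight along the incline: the component pulling the steel block down the slope is mg sin 42.51° = 4.8 × 9.8 × 0.6757 = 31.785 N, and the normal force is N = mg cos 42.51° = 4.8 × 9.8 × 0.7372 = 34.678 N.
Kinetic friction acts up the slope with magnitude f = μN = 0.48 × 34.678 = 16.645 N.
Net force along the incline is 31.785 − 16.645 = 15.140 N, so a = 15.140 / 4.8 = 3.1542 m/s².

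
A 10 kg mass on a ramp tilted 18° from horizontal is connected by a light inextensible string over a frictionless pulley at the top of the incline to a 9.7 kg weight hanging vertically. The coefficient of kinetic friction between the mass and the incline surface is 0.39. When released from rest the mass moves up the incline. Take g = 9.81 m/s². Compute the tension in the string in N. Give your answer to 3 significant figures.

81.1 N

For the mass on the incline: the weight component along the slope is m₁g sin 18° = 10 × 9.81 × 0.3090 = 30.313 N and the normal force is N = m₁g cos 18° = 93.299 N.
Kinetic friction opposes the mass's motion up the incline: f = μN = 0.39 × 93.299 = 36.387 N acting down the slope.
Newton's second law for the mass (up-slope positive): T − 30.313 − 36.387 = 10 a. For the hanging weight (downward positive): 9.7 × 9.81 − T = 9.7 a.
Adding the two equations eliminates T: 28.457 = 19.7 a, so a = 1.4445 m/s².
Then from the hanging weight's equation, T = 9.7 × (9.81 − 1.4445) = 81.145 N.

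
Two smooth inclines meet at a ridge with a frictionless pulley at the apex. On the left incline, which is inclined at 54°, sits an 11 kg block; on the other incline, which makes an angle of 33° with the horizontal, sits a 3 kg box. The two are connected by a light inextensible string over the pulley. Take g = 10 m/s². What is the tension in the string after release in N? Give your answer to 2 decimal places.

31.91 N

Resolve each weight along its own incline: the 11 kg mass has component 11 × 10 × sin 54° = 88.992 N down its slope, and the 3 kg mass has 3 × 10 × sin 33° = 16.339 N down its slope.
The 11 kg side's 88.992 N exceeds the other side's 16.339 N, so that mass slides down and the 3 kg mass slides up. Taking that direction as positive, Newton's second law for the whole system gives 88.992 − 16.339 = (11 + 3) a, so a = 72.653 / 14 = 5.1895 m/s².
For the 3 kg mass (up-slope positive): T − 16.339 = 3 × 5.1895, so T = 31.907 N.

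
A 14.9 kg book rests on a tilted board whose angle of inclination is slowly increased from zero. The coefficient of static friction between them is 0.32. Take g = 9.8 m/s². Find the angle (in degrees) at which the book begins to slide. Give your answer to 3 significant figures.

At the threshold of sliding, static friction is at its maximum μ_s N and exactly balances the weight component along the incline: mg sin θ = μ_s mg cos θ.
Hence tan θ = μ_s = 0.32, so θ = arctan(0.32) = 17.7447°.

17.7°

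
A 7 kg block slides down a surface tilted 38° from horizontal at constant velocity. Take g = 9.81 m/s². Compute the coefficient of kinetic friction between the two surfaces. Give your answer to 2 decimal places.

At constant velocity the net force along the incline is zero: mg sin 38° = μ mg cos 38°.
So μ = tan 38° = 0.6157 / 0.7880 = 0.7813.

0.78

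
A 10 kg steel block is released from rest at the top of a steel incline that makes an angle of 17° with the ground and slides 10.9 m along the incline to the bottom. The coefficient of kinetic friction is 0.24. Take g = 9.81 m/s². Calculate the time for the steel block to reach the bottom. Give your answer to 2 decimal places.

The weight component along the incline is mg sin 17° = 28.682 N and the normal force is N = mg cos 17° = 93.813 N.
Friction up the slope is f = μN = 0.24 × 93.813 = 22.515 N, so the net downslope force is 28.682 − 22.515 = 6.167 N and a = 6.167 / 10 = 0.6167 m/s².
Starting from rest, L = ½at², so t = √(2L/a) = √(2 × 10.9 / 0.6167) = 5.9455 s.

5.95 s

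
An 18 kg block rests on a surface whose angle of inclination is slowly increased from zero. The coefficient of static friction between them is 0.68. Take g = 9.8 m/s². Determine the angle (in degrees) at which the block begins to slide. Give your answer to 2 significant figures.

34°

At the threshold of sliding, static friction is at its maximum μ_s N and exactly balances the weight component along the incline: mg sin θ = μ_s mg cos θ.
Hence tan θ = μ_s = 0.68, so θ = arctan(0.68) = 34.2157°.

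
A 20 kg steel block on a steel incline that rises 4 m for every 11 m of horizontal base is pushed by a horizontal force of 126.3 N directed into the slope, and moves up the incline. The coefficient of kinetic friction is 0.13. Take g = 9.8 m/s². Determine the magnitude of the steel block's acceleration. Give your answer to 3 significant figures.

The horizontal push has components F cos 19.98° = 126.3 × 0.9398 = 118.697 N up the incline and F sin 19.98° = 126.3 × 0.3417 = 43.157 N pressing into the surface.
The normal force is therefore N = mg cos 19.98° + F sin 19.98° = 184.201 + 43.157 = 227.358 N, and kinetic friction down the slope is μN = 0.13 × 227.358 = 29.557 N.
Along the incline: F cos 19.98° − mg sin 19.98° − μN = ma, so 118.697 − 66.973 − 29.557 = 20 a, giving a = 1.1084 m/s².

1.11 m/s²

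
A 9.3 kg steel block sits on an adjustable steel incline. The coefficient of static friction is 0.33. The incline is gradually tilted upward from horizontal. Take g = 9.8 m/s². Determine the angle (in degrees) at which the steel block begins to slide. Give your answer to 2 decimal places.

18.26°

At the threshold of sliding, static friction is at its maximum μ_s N and exactly balances the weight component along the incline: mg sin θ = μ_s mg cos θ.
Hence tan θ = μ_s = 0.33, so θ = arctan(0.33) = 18.2629°.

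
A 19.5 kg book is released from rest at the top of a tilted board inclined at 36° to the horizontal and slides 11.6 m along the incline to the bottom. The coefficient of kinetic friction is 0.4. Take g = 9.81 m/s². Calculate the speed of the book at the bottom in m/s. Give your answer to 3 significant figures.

The weight component along the incline is mg sin 36° = 112.440 N and the normal force is N = mg cos 36° = 154.761 N.
Friction up the slope is f = μN = 0.4 × 154.761 = 61.904 N, so the net downslope force is 112.440 − 61.904 = 50.536 N and a = 50.536 / 19.5 = 2.5916 m/s².
Starting from rest over a distance of 11.6 m, v² = 2aL = 2 × 2.5916 × 11.6 = 60.1251, so v = 7.7540 m/s.

7.75 m/s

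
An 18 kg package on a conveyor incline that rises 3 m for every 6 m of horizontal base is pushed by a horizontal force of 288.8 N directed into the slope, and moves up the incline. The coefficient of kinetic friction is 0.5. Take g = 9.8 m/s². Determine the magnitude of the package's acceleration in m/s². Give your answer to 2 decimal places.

2.00 m/s²

The horizontal push has components F cos 26.57° = 288.8 × 0.8944 = 258.303 N up the incline and F sin 26.57° = 288.8 × 0.4472 = 129.151 N pressing into the surface.
The normal force is therefore N = mg cos 26.57° + F sin 26.57° = 157.772 + 129.151 = 286.923 N, and kinetic friction down the slope is μN = 0.5 × 286.923 = 143.462 N.
Along the incline: F cos 26.57° − mg sin 26.57° − μN = ma, so 258.303 − 78.886 − 143.462 = 18 a, giving a = 1.9975 m/s².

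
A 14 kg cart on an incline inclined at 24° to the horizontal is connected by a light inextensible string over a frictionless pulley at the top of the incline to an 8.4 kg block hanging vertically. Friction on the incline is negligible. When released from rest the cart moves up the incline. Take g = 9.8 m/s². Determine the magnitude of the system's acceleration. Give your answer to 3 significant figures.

1.18 m/s²

For the cart on the incline: the weight component along the slope is m₁g sin 24° = 14 × 9.8 × 0.4067 = 55.799 N and the normal force is N = m₁g cos 24° = 125.338 N.
Newton's second law for the cart (up-slope positive): T − 55.799 = 14 a. For the hanging block (downward positive): 8.4 × 9.8 − T = 8.4 a.
Adding the two equations eliminates T: 26.521 = 22.4 a, so a = 1.1840 m/s².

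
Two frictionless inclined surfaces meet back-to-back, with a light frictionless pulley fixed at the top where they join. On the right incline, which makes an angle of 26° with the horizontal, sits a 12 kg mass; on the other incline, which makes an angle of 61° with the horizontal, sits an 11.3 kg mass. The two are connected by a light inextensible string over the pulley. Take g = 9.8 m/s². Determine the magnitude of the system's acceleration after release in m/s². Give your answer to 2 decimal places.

1.94 m/s²

Resolve each weight along its own incline: the 12 kg mass has component 12 × 9.8 × sin 26° = 51.552 N down its slope, and the 11.3 kg mass has 11.3 × 9.8 × sin 61° = 96.855 N down its slope.
The 11.3 kg side's 96.855 N exceeds the other side's 51.552 N, so that mass slides down and the 12 kg mass slides up. Taking that direction as positive, Newton's second law for the whole system gives 96.855 − 51.552 = (12 + 11.3) a, so a = 45.303 / 23.3 = 1.9443 m/s².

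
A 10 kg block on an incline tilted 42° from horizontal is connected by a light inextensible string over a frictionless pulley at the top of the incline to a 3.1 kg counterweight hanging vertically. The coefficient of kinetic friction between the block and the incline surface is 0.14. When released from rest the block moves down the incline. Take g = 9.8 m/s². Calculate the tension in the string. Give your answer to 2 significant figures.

36 N

For the block on the incline: the weight component along the slope is m₁g sin 42° = 10 × 9.8 × 0.6691 = 65.572 N and the normal force is N = m₁g cos 42° = 72.828 N.
Kinetic friction opposes the block's motion down the incline: f = μN = 0.14 × 72.828 = 10.196 N acting up the slope.
Newton's second law for the block (down-slope positive): 65.572 − 10.196 − T = 10 a. For the hanging counterweight (upward positive): T − 3.1 × 9.8 = 3.1 a.
Adding the two equations eliminates T: 24.996 = 13.1 a, so a = 1.9081 m/s².
Then from the hanging counterweight's equation, T = 3.1 × (9.8 + 1.9081) = 36.295 N.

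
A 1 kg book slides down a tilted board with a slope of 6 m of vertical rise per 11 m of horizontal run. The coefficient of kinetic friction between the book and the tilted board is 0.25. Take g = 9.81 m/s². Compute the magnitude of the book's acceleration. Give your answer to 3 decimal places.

Resolving the weight along the incline: the component pulling the book down the slope is mg sin 28.61° = 1 × 9.81 × 0.4789 = 4.698 N, and the normal force is N = mg cos 28.61° = 1 × 9.81 × 0.8779 = 8.612 N.
Kinetic friction acts up the slope with magnitude f = μN = 0.25 × 8.612 = 2.153 N.
Net force along the incline is 4.698 − 2.153 = 2.545 N, so a = 2.545 / 1 = 2.5450 m/s².

2.545 m/s²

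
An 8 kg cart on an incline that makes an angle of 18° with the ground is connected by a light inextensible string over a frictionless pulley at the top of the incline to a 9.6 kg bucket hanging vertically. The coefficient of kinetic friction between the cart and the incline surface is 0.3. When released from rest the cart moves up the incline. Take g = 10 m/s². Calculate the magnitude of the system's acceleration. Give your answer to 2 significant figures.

For the cart on the incline: the weight component along the slope is m₁g sin 18° = 8 × 10 × 0.3090 = 24.720 N and the normal force is N = m₁g cos 18° = 76.085 N.
Kinetic friction opposes the cart's motion up the incline: f = μN = 0.3 × 76.085 = 22.825 N acting down the slope.
Newton's second law for the cart (up-slope positive): T − 24.720 − 22.825 = 8 a. For the hanging bucket (downward positive): 9.6 × 10 − T = 9.6 a.
Adding the two equations eliminates T: 48.455 = 17.6 a, so a = 2.7531 m/s².

2.8 m/s²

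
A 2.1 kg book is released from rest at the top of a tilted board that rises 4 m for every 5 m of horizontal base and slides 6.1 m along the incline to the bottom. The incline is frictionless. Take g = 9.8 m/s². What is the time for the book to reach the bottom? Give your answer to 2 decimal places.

The weight component along the incline is mg sin 38.66° = 12.856 N and the normal force is N = mg cos 38.66° = 16.070 N.
With no friction, a = g sin 38.66° = 6.1220 m/s².
Starting from rest, L = ½at², so t = √(2L/a) = √(2 × 6.1 / 6.1220) = 1.4117 s.

1.41 s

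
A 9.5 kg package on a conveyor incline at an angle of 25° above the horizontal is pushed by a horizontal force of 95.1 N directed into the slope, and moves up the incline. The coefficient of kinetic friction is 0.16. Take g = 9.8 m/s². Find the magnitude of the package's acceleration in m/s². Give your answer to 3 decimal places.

2.833 m/s²

The horizontal push has components F cos 25° = 95.1 × 0.9063 = 86.189 N up the incline and F sin 25° = 95.1 × 0.4226 = 40.189 N pressing into the surface.
The normal force is therefore N = mg cos 25° + F sin 25° = 84.377 + 40.189 = 124.566 N, and kinetic friction down the slope is μN = 0.16 × 124.566 = 19.931 N.
Along the incline: F cos 25° − mg sin 25° − μN = ma, so 86.189 − 39.344 − 19.931 = 9.5 a, giving a = 2.8331 m/s².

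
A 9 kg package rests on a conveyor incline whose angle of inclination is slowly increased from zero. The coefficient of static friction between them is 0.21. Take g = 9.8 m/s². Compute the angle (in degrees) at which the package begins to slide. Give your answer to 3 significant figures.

11.9°

At the threshold of sliding, static friction is at its maximum μ_s N and exactly balances the weight component along the incline: mg sin θ = μ_s mg cos θ.
Hence tan θ = μ_s = 0.21, so θ = arctan(0.21) = 11.8598°.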